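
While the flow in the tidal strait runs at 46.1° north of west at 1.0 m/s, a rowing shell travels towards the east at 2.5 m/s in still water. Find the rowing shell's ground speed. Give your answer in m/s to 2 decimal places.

Taking east as x and north as y: velocity relative to the water = (2.500, 0.000) m/s; the water relative to ground = (-0.693, 0.721) m/s.
Velocity relative to ground = (2.500, 0.000) + (-0.693, 0.721) = (1.807, 0.721) m/s.
Speed = |(1.807, 0.721)| = 1.945 m/s.

1.94 m/s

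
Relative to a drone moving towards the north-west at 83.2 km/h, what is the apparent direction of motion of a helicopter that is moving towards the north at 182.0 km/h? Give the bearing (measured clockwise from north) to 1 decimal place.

Taking east as x and north as y: helicopter velocity = (0.000, 182.000) km/h; drone velocity = (-58.831, 58.831) km/h.
Velocity of helicopter relative to drone = (0.000, 182.000) − (-58.831, 58.831) = (58.831, 123.169) km/h.
Bearing = atan2(58.83, 123.17) = 25.53° clockwise from north.

025.5°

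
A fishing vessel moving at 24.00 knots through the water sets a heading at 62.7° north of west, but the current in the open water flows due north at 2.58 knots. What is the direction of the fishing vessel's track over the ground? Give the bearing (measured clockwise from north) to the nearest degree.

335°

Taking east as x and north as y: velocity relative to the water = (-11.008, 21.327) knots; the water relative to ground = (0.000, 2.580) knots.
Velocity relative to ground = (-11.008, 21.327) + (0.000, 2.580) = (-11.008, 23.907) knots.
Bearing = atan2(-11.01, 23.91) = 335.28° clockwise from north.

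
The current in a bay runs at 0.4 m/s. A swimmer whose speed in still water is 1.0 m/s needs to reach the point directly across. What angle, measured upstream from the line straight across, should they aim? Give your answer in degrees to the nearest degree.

To cancel the current, the upstream component of the swimmer's velocity must equal the flow: 1.0 sin θ = 0.4.
sin θ = 0.4 / 1.0 = 0.4000.
θ = arcsin(0.4000) = 23.578°.

24°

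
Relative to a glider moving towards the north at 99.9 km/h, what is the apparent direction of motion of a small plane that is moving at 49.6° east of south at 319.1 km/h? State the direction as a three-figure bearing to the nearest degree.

Taking east as x and north as y: small plane velocity = (243.007, -206.815) km/h; glider velocity = (0.000, 99.900) km/h.
Velocity of small plane relative to glider = (243.007, -206.815) − (0.000, 99.900) = (243.007, -306.715) km/h.
Bearing = atan2(243.01, -306.72) = 141.61° clockwise from north.

142°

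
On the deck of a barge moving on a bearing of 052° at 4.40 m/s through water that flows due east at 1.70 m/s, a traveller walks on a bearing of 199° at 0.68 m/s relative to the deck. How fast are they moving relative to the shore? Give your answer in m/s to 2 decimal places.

In east/north components (m/s): traveller relative to barge = (-0.221, -0.643); barge relative to water = (3.467, 2.709); water relative to ground = (1.700, 0.000).
Sum = (4.946, 2.066) m/s.
Speed = |(4.946, 2.066)| = 5.360 m/s.

5.36 m/s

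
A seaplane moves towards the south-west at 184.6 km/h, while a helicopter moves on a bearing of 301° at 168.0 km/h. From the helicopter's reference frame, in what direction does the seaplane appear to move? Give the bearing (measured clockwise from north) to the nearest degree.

Taking east as x and north as y: seaplane velocity = (-130.532, -130.532) km/h; helicopter velocity = (-144.004, 86.526) km/h.
Velocity of seaplane relative to helicopter = (-130.532, -130.532) − (-144.004, 86.526) = (13.472, -217.058) km/h.
Bearing = atan2(13.47, -217.06) = 176.45° clockwise from north.

176°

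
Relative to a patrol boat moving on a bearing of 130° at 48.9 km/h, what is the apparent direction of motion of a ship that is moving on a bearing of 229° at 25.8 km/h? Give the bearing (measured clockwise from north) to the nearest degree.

Taking east as x and north as y: ship velocity = (-19.472, -16.926) km/h; patrol boat velocity = (37.460, -31.432) km/h.
Velocity of ship relative to patrol boat = (-19.472, -16.926) − (37.460, -31.432) = (-56.931, 14.506) km/h.
Bearing = atan2(-56.93, 14.51) = 284.29° clockwise from north.

284°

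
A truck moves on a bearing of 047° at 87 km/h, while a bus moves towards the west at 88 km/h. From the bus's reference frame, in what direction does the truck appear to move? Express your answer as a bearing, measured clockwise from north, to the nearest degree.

Taking east as x and north as y: truck velocity = (63.628, 59.334) km/h; bus velocity = (-88.000, 0.000) km/h.
Velocity of truck relative to bus = (63.628, 59.334) − (-88.000, 0.000) = (151.628, 59.334) km/h.
Bearing = atan2(151.63, 59.33) = 68.63° clockwise from north.

069°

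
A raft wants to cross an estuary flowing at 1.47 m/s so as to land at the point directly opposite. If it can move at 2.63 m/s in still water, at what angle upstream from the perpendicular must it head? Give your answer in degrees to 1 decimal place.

34.0°

To cancel the current, the upstream component of the raft's velocity must equal the flow: 2.63 sin θ = 1.47.
sin θ = 1.47 / 2.63 = 0.5589.
θ = arcsin(0.5589) = 33.982°.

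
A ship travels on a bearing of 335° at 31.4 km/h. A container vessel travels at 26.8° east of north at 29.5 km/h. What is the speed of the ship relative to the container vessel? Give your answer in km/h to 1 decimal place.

Taking east as x and north as y: ship velocity = (-13.270, 28.458) km/h; container vessel velocity = (13.301, 26.331) km/h.
Velocity of ship relative to container vessel = (-13.270, 28.458) − (13.301, 26.331) = (-26.571, 2.127) km/h.
Magnitude = |(-26.571, 2.127)| = 26.656 km/h.

26.7 km/h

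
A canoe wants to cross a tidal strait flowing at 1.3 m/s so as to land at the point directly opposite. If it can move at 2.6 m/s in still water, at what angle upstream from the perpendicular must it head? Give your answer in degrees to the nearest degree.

To cancel the current, the upstream component of the canoe's velocity must equal the flow: 2.6 sin θ = 1.3.
sin θ = 1.3 / 2.6 = 0.5000.
θ = arcsin(0.5000) = 30.000°.

30°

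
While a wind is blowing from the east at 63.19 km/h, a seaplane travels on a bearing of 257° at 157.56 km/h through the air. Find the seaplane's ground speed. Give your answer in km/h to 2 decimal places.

Taking east as x and north as y: velocity relative to the air = (-153.522, -35.443) km/h; the air relative to ground = (-63.190, 0.000) km/h.
Velocity relative to ground = (-153.522, -35.443) + (-63.190, 0.000) = (-216.712, -35.443) km/h.
Speed = |(-216.712, -35.443)| = 219.591 km/h.

219.59 km/h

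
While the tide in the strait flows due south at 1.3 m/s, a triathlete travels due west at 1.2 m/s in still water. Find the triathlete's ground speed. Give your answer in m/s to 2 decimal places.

Taking east as x and north as y: velocity relative to the water = (-1.200, 0.000) m/s; the water relative to ground = (0.000, -1.300) m/s.
Velocity relative to ground = (-1.200, 0.000) + (0.000, -1.300) = (-1.200, -1.300) m/s.
Speed = |(-1.200, -1.300)| = 1.769 m/s.

1.77 m/s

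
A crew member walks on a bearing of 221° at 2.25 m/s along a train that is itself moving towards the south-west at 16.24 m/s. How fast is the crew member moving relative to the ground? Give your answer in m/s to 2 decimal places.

Taking east as x and north as y: train velocity = (-11.483, -11.483) m/s; crew member velocity relative to train = (-1.476, -1.698) m/s.
Velocity relative to ground = (-11.483, -11.483) + (-1.476, -1.698) = (-12.960, -13.182) m/s.
Speed = |(-12.960, -13.182)| = 18.485 m/s.

18.49 m/s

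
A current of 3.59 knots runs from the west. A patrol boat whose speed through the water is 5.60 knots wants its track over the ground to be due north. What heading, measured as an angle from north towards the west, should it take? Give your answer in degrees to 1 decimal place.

The current pushes perpendicular to the desired track; the heading must have a component into the current equal to 3.59 knots: 5.60 sin θ = 3.59.
sin θ = 0.6411, so θ = 39.872°.

39.9°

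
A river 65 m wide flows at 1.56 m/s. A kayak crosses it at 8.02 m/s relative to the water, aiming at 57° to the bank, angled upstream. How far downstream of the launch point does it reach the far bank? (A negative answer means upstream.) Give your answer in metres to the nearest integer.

Perpendicular speed = 6.726 m/s; crossing time = 65 / 6.726 = 9.664 s.
Net downstream speed = -2.808 m/s.
Drift = -2.808 × 9.664 = -27.136 m (upstream).

-27 m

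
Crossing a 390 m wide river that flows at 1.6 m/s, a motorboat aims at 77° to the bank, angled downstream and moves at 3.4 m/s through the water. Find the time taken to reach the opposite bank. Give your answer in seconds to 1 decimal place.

117.7 s

The component of the motorboat's velocity perpendicular to the bank is 3.4 × sin 77° = 3.313 m/s.
The flow acts along the bank and has no component across it.
Time = 390 / 3.313 = 117.723 s.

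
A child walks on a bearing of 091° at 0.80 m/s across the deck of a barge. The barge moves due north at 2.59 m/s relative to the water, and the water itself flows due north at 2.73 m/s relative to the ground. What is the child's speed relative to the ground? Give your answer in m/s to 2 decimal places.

5.37 m/s

In east/north components (m/s): child relative to barge = (0.800, -0.014); barge relative to water = (0.000, 2.590); water relative to ground = (0.000, 2.730).
Sum = (0.800, 5.306) m/s.
Speed = |(0.800, 5.306)| = 5.366 m/s.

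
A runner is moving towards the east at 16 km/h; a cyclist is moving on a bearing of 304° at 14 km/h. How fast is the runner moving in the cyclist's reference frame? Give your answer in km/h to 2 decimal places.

28.70 km/h

Taking east as x and north as y: runner velocity = (16.000, 0.000) km/h; cyclist velocity = (-11.607, 7.829) km/h.
Velocity of runner relative to cyclist = (16.000, 0.000) − (-11.607, 7.829) = (27.607, -7.829) km/h.
Magnitude = |(27.607, -7.829)| = 28.695 km/h.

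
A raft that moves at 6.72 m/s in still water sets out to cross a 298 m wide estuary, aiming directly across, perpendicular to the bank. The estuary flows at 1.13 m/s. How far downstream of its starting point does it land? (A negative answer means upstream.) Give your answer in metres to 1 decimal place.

50.1 m

Perpendicular speed = 6.720 m/s; crossing time = 298 / 6.720 = 44.345 s.
Net downstream speed = 1.130 m/s.
Drift = 1.130 × 44.345 = 50.110 m (downstream).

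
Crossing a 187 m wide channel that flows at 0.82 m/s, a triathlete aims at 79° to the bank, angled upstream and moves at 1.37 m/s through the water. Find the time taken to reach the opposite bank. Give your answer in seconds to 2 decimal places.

The component of the triathlete's velocity perpendicular to the bank is 1.37 × sin 79° = 1.345 m/s.
The flow acts along the bank and has no component across it.
Time = 187 / 1.345 = 139.051 s.

139.05 s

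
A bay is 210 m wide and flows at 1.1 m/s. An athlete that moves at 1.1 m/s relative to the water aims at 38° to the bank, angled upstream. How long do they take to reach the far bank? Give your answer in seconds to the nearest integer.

The component of the athlete's velocity perpendicular to the bank is 1.1 × sin 38° = 0.677 m/s.
Only the cross-stream component determines the crossing time; the current contributes nothing perpendicular to the bank.
Time = 210 / 0.677 = 310.088 s.

310 s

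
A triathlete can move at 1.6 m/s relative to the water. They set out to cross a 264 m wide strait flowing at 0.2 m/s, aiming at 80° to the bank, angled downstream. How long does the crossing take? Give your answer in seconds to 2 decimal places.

167.55 s

The component of the triathlete's velocity perpendicular to the bank is 1.6 × sin 80° = 1.576 m/s.
The current is parallel to the bank, so it does not affect the crossing time.
Time = 264 / 1.576 = 167.545 s.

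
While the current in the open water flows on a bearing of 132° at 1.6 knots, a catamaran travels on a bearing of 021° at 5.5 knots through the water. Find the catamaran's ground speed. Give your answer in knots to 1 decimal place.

5.1 knots

Taking east as x and north as y: velocity relative to the water = (1.971, 5.135) knots; the water relative to ground = (1.189, -1.071) knots.
Velocity relative to ground = (1.971, 5.135) + (1.189, -1.071) = (3.160, 4.064) knots.
Speed = |(3.160, 4.064)| = 5.148 knots.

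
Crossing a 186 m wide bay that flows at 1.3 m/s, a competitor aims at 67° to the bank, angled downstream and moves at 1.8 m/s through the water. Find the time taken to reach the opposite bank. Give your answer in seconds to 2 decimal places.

112.26 s

The component of the competitor's velocity perpendicular to the bank is 1.8 × sin 67° = 1.657 m/s.
Only the cross-stream component determines the crossing time; the current contributes nothing perpendicular to the bank.
Time = 186 / 1.657 = 112.257 s.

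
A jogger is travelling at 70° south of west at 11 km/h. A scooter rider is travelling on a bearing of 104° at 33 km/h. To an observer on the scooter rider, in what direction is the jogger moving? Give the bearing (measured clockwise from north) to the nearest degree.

Taking east as x and north as y: jogger velocity = (-3.762, -10.337) km/h; scooter rider velocity = (32.020, -7.983) km/h.
Velocity of jogger relative to scooter rider = (-3.762, -10.337) − (32.020, -7.983) = (-35.782, -2.353) km/h.
Bearing = atan2(-35.78, -2.35) = 266.24° clockwise from north.

266°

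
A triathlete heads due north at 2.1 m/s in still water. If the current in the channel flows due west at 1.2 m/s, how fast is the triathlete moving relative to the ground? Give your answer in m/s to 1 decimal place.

Taking east as x and north as y: velocity relative to the water = (0.000, 2.100) m/s; the water relative to ground = (-1.200, 0.000) m/s.
Velocity relative to ground = (0.000, 2.100) + (-1.200, 0.000) = (-1.200, 2.100) m/s.
Speed = |(-1.200, 2.100)| = 2.419 m/s.

2.4 m/s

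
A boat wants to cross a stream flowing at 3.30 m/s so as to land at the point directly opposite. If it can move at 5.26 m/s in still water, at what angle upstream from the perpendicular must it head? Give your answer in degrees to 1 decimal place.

38.9°

To cancel the current, the upstream component of the boat's velocity must equal the flow: 5.26 sin θ = 3.30.
sin θ = 3.30 / 5.26 = 0.6274.
θ = arcsin(0.6274) = 38.857°.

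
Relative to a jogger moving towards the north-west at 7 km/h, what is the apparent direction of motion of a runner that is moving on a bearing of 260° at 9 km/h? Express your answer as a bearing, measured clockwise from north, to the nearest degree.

Taking east as x and north as y: runner velocity = (-8.863, -1.563) km/h; jogger velocity = (-4.950, 4.950) km/h.
Velocity of runner relative to jogger = (-8.863, -1.563) − (-4.950, 4.950) = (-3.914, -6.513) km/h.
Bearing = atan2(-3.91, -6.51) = 211.00° clockwise from north.

211°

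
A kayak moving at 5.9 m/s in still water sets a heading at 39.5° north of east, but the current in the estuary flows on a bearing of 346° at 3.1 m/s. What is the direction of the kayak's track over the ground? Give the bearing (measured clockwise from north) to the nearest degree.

Taking east as x and north as y: velocity relative to the water = (4.553, 3.753) m/s; the water relative to ground = (-0.750, 3.008) m/s.
Velocity relative to ground = (4.553, 3.753) + (-0.750, 3.008) = (3.803, 6.761) m/s.
Bearing = atan2(3.80, 6.76) = 29.36° clockwise from north.

029°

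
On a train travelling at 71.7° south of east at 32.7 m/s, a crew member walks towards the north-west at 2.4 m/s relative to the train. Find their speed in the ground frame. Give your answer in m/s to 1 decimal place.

30.6 m/s

Taking east as x and north as y: train velocity = (10.268, -31.046) m/s; crew member velocity relative to train = (-1.697, 1.697) m/s.
Velocity relative to ground = (10.268, -31.046) + (-1.697, 1.697) = (8.570, -29.349) m/s.
Speed = |(8.570, -29.349)| = 30.575 m/s.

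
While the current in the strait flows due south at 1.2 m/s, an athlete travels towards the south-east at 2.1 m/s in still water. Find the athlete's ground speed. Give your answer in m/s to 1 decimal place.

Taking east as x and north as y: velocity relative to the water = (1.485, -1.485) m/s; the water relative to ground = (0.000, -1.200) m/s.
Velocity relative to ground = (1.485, -1.485) + (0.000, -1.200) = (1.485, -2.685) m/s.
Speed = |(1.485, -2.685)| = 3.068 m/s.

3.1 m/s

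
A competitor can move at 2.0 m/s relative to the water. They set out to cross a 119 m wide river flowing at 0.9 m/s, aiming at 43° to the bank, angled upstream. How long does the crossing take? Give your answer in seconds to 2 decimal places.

The component of the competitor's velocity perpendicular to the bank is 2.0 × sin 43° = 1.364 m/s.
Only the cross-stream component determines the crossing time; the current contributes nothing perpendicular to the bank.
Time = 119 / 1.364 = 87.244 s.

87.24 s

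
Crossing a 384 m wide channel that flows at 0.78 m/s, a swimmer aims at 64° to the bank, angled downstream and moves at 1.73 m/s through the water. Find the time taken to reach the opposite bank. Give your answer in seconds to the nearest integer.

247 s

The component of the swimmer's velocity perpendicular to the bank is 1.73 × sin 64° = 1.555 m/s.
Only the cross-stream component determines the crossing time; the current contributes nothing perpendicular to the bank.
Time = 384 / 1.555 = 246.959 s.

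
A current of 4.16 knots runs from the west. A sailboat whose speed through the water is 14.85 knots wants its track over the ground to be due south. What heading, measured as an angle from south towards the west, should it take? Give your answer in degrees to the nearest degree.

16°

The current pushes perpendicular to the desired track; the heading must have a component into the current equal to 4.16 knots: 14.85 sin θ = 4.16.
sin θ = 0.2801, so θ = 16.268°.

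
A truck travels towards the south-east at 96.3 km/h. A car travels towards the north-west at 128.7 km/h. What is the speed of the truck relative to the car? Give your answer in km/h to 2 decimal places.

225.00 km/h

Taking east as x and north as y: truck velocity = (68.094, -68.094) km/h; car velocity = (-91.005, 91.005) km/h.
Velocity of truck relative to car = (68.094, -68.094) − (-91.005, 91.005) = (159.099, -159.099) km/h.
Magnitude = |(159.099, -159.099)| = 225.000 km/h.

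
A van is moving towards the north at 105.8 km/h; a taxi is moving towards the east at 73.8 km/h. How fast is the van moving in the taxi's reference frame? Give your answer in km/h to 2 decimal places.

129.00 km/h

Taking east as x and north as y: van velocity = (0.000, 105.800) km/h; taxi velocity = (73.800, 0.000) km/h.
Velocity of van relative to taxi = (0.000, 105.800) − (73.800, 0.000) = (-73.800, 105.800) km/h.
Magnitude = |(-73.800, 105.800)| = 128.996 km/h.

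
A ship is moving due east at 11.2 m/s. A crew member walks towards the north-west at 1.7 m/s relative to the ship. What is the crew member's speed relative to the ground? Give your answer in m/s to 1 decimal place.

10.1 m/s

Taking east as x and north as y: ship velocity = (11.200, 0.000) m/s; crew member velocity relative to ship = (-1.202, 1.202) m/s.
Velocity relative to ground = (11.200, 0.000) + (-1.202, 1.202) = (9.998, 1.202) m/s.
Speed = |(9.998, 1.202)| = 10.070 m/s.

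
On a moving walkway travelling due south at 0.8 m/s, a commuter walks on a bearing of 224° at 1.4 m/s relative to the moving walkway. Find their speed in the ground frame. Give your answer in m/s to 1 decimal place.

2.1 m/s

Taking east as x and north as y: moving walkway velocity = (0.000, -0.800) m/s; commuter velocity relative to moving walkway = (-0.973, -1.007) m/s.
Velocity relative to ground = (0.000, -0.800) + (-0.973, -1.007) = (-0.973, -1.807) m/s.
Speed = |(-0.973, -1.807)| = 2.052 m/s.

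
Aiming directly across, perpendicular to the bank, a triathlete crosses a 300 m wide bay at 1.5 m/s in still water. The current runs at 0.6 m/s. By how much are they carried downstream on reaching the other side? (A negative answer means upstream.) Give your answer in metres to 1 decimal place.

Perpendicular speed = 1.500 m/s; crossing time = 300 / 1.500 = 200.000 s.
Net downstream speed = 0.600 m/s.
Drift = 0.600 × 200.000 = 120.000 m (downstream).

120.0 m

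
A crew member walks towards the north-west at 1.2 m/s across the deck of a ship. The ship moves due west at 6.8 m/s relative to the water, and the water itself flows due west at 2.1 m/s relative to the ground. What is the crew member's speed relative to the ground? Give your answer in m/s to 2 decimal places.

In east/north components (m/s): crew member relative to ship = (-0.849, 0.849); ship relative to water = (-6.800, 0.000); water relative to ground = (-2.100, 0.000).
Sum = (-9.749, 0.849) m/s.
Speed = |(-9.749, 0.849)| = 9.785 m/s.

9.79 m/s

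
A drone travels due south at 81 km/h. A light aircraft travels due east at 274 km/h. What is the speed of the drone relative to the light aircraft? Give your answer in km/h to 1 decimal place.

Taking east as x and north as y: drone velocity = (0.000, -81.000) km/h; light aircraft velocity = (274.000, 0.000) km/h.
Velocity of drone relative to light aircraft = (0.000, -81.000) − (274.000, 0.000) = (-274.000, -81.000) km/h.
Magnitude = |(-274.000, -81.000)| = 285.722 km/h.

285.7 km/h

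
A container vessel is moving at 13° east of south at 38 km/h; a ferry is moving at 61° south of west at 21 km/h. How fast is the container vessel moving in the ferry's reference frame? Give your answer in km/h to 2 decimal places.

26.44 km/h

Taking east as x and north as y: container vessel velocity = (8.548, -37.026) km/h; ferry velocity = (-10.181, -18.367) km/h.
Velocity of container vessel relative to ferry = (8.548, -37.026) − (-10.181, -18.367) = (18.729, -18.659) km/h.
Magnitude = |(18.729, -18.659)| = 26.437 km/h.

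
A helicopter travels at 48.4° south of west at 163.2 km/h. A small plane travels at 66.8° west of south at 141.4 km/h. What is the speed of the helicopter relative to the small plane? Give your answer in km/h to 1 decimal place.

Taking east as x and north as y: helicopter velocity = (-108.353, -122.041) km/h; small plane velocity = (-129.966, -55.703) km/h.
Velocity of helicopter relative to small plane = (-108.353, -122.041) − (-129.966, -55.703) = (21.613, -66.337) km/h.
Magnitude = |(21.613, -66.337)| = 69.769 km/h.

69.8 km/h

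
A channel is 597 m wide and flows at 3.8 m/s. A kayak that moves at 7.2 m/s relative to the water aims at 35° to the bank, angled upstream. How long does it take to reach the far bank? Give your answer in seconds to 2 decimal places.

144.56 s

The component of the kayak's velocity perpendicular to the bank is 7.2 × sin 35° = 4.130 m/s.
The current is parallel to the bank, so it does not affect the crossing time.
Time = 597 / 4.130 = 144.561 s.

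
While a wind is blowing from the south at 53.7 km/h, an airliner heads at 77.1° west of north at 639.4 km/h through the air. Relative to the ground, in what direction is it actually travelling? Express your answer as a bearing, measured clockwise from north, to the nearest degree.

287°

Taking east as x and north as y: velocity relative to the air = (-623.262, 142.746) km/h; the air relative to ground = (0.000, 53.700) km/h.
Velocity relative to ground = (-623.262, 142.746) + (0.000, 53.700) = (-623.262, 196.446) km/h.
Bearing = atan2(-623.26, 196.45) = 287.49° clockwise from north.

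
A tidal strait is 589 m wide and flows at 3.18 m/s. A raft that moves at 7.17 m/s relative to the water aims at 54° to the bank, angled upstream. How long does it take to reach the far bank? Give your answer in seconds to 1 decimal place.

The component of the raft's velocity perpendicular to the bank is 7.17 × sin 54° = 5.801 m/s.
Only the cross-stream component determines the crossing time; the current contributes nothing perpendicular to the bank.
Time = 589 / 5.801 = 101.540 s.

101.5 s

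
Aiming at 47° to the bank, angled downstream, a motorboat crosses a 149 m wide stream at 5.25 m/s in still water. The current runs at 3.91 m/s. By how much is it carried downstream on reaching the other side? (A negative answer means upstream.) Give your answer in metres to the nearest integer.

Perpendicular speed = 3.840 m/s; crossing time = 149 / 3.840 = 38.806 s.
Net downstream speed = 7.490 m/s.
Drift = 7.490 × 38.806 = 290.676 m (downstream).

291 m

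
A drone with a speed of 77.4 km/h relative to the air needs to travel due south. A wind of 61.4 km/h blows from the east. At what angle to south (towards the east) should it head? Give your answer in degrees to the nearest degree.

52°

The wind pushes perpendicular to the desired track; the heading must have a component into the wind equal to 61.4 km/h: 77.4 sin θ = 61.4.
sin θ = 0.7933, so θ = 52.493°.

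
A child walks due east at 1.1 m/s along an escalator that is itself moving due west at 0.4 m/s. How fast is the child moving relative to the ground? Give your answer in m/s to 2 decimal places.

Taking east as x and north as y: escalator velocity = (-0.400, 0.000) m/s; child velocity relative to escalator = (1.100, 0.000) m/s.
Velocity relative to ground = (-0.400, 0.000) + (1.100, 0.000) = (0.700, 0.000) m/s.
Speed = |(0.700, 0.000)| = 0.700 m/s.

0.70 m/s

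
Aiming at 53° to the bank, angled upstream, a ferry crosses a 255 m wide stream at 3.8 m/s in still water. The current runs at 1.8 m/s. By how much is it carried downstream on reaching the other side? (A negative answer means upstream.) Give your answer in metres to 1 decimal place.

Perpendicular speed = 3.035 m/s; crossing time = 255 / 3.035 = 84.025 s.
Net downstream speed = -0.487 m/s.
Drift = -0.487 × 84.025 = -40.911 m (upstream).

-40.9 m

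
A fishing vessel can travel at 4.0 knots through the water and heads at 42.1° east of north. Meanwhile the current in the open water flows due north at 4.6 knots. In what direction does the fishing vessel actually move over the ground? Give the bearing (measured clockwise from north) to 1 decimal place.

019.5°

Taking east as x and north as y: velocity relative to the water = (2.682, 2.968) knots; the water relative to ground = (0.000, 4.600) knots.
Velocity relative to ground = (2.682, 2.968) + (0.000, 4.600) = (2.682, 7.568) knots.
Bearing = atan2(2.68, 7.57) = 19.51° clockwise from north.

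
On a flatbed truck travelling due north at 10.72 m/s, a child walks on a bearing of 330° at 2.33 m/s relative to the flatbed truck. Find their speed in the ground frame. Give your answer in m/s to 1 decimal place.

12.8 m/s

Taking east as x and north as y: flatbed truck velocity = (0.000, 10.720) m/s; child velocity relative to flatbed truck = (-1.165, 2.018) m/s.
Velocity relative to ground = (0.000, 10.720) + (-1.165, 2.018) = (-1.165, 12.738) m/s.
Speed = |(-1.165, 12.738)| = 12.791 m/s.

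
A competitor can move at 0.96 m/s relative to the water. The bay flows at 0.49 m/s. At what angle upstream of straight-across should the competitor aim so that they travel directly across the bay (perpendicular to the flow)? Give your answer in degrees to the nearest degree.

31°

To cancel the current, the upstream component of the competitor's velocity must equal the flow: 0.96 sin θ = 0.49.
sin θ = 0.49 / 0.96 = 0.5104.
θ = arcsin(0.5104) = 30.692°.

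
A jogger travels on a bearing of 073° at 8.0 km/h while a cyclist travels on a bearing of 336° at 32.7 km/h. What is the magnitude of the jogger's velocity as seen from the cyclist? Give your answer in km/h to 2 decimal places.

Taking east as x and north as y: jogger velocity = (7.650, 2.339) km/h; cyclist velocity = (-13.300, 29.873) km/h.
Velocity of jogger relative to cyclist = (7.650, 2.339) − (-13.300, 29.873) = (20.951, -27.534) km/h.
Magnitude = |(20.951, -27.534)| = 34.598 km/h.

34.60 km/h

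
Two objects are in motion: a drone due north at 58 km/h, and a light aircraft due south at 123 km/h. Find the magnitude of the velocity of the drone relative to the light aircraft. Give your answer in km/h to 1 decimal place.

Taking east as x and north as y: drone velocity = (0.000, 58.000) km/h; light aircraft velocity = (0.000, -123.000) km/h.
Velocity of drone relative to light aircraft = (0.000, 58.000) − (0.000, -123.000) = (0.000, 181.000) km/h.
Magnitude = |(0.000, 181.000)| = 181.000 km/h.

181.0 km/h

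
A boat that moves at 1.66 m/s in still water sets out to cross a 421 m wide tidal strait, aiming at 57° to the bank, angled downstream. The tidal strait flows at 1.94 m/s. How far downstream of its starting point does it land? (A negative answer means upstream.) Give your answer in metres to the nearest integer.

Perpendicular speed = 1.392 m/s; crossing time = 421 / 1.392 = 302.401 s.
Net downstream speed = 2.844 m/s.
Drift = 2.844 × 302.401 = 860.058 m (downstream).

860 m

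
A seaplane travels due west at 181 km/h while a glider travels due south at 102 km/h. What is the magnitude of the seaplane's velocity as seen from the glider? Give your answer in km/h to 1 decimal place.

Taking east as x and north as y: seaplane velocity = (-181.000, 0.000) km/h; glider velocity = (0.000, -102.000) km/h.
Velocity of seaplane relative to glider = (-181.000, 0.000) − (0.000, -102.000) = (-181.000, 102.000) km/h.
Magnitude = |(-181.000, 102.000)| = 207.762 km/h.

207.8 km/h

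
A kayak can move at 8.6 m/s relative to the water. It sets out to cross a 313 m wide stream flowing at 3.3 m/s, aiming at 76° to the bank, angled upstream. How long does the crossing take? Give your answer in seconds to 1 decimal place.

The component of the kayak's velocity perpendicular to the bank is 8.6 × sin 76° = 8.345 m/s.
The flow acts along the bank and has no component across it.
Time = 313 / 8.345 = 37.510 s.

37.5 s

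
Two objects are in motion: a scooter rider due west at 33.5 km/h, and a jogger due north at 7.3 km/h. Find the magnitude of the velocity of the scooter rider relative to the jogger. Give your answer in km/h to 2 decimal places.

Taking east as x and north as y: scooter rider velocity = (-33.500, 0.000) km/h; jogger velocity = (0.000, 7.300) km/h.
Velocity of scooter rider relative to jogger = (-33.500, 0.000) − (0.000, 7.300) = (-33.500, -7.300) km/h.
Magnitude = |(-33.500, -7.300)| = 34.286 km/h.

34.29 km/h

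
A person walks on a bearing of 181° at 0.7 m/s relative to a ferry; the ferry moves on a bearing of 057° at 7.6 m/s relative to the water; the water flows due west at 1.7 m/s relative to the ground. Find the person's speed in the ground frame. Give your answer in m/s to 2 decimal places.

5.79 m/s

In east/north components (m/s): person relative to ferry = (-0.012, -0.700); ferry relative to water = (6.374, 4.139); water relative to ground = (-1.700, 0.000).
Sum = (4.662, 3.439) m/s.
Speed = |(4.662, 3.439)| = 5.793 m/s.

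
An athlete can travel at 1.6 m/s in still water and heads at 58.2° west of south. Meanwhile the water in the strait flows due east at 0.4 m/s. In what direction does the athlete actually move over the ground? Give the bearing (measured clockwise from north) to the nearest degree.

Taking east as x and north as y: velocity relative to the water = (-1.360, -0.843) m/s; the water relative to ground = (0.400, 0.000) m/s.
Velocity relative to ground = (-1.360, -0.843) + (0.400, 0.000) = (-0.960, -0.843) m/s.
Bearing = atan2(-0.96, -0.84) = 228.70° clockwise from north.

229°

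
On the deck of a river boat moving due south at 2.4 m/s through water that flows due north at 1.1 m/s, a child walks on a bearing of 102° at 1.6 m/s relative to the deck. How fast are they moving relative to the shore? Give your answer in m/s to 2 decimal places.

In east/north components (m/s): child relative to river boat = (1.565, -0.333); river boat relative to water = (0.000, -2.400); water relative to ground = (0.000, 1.100).
Sum = (1.565, -1.633) m/s.
Speed = |(1.565, -1.633)| = 2.262 m/s.

2.26 m/s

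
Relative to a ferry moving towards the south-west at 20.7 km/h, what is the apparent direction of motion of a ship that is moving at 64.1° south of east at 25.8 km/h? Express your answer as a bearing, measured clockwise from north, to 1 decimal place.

108.3°

Taking east as x and north as y: ship velocity = (11.269, -23.209) km/h; ferry velocity = (-14.637, -14.637) km/h.
Velocity of ship relative to ferry = (11.269, -23.209) − (-14.637, -14.637) = (25.907, -8.571) km/h.
Bearing = atan2(25.91, -8.57) = 108.31° clockwise from north.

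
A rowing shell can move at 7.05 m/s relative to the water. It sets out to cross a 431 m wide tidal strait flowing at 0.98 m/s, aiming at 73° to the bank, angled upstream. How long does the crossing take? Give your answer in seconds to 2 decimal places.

The component of the rowing shell's velocity perpendicular to the bank is 7.05 × sin 73° = 6.742 m/s.
The current is parallel to the bank, so it does not affect the crossing time.
Time = 431 / 6.742 = 63.928 s.

63.93 s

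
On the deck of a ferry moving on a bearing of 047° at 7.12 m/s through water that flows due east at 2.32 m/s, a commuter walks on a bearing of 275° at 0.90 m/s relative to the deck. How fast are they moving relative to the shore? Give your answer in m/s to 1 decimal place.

In east/north components (m/s): commuter relative to ferry = (-0.897, 0.078); ferry relative to water = (5.207, 4.856); water relative to ground = (2.320, 0.000).
Sum = (6.631, 4.934) m/s.
Speed = |(6.631, 4.934)| = 8.265 m/s.

8.3 m/s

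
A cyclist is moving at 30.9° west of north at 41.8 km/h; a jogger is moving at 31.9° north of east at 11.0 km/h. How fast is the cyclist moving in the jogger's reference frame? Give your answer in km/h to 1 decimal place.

43.0 km/h

Taking east as x and north as y: cyclist velocity = (-21.466, 35.867) km/h; jogger velocity = (9.339, 5.813) km/h.
Velocity of cyclist relative to jogger = (-21.466, 35.867) − (9.339, 5.813) = (-30.805, 30.054) km/h.
Magnitude = |(-30.805, 30.054)| = 43.037 km/h.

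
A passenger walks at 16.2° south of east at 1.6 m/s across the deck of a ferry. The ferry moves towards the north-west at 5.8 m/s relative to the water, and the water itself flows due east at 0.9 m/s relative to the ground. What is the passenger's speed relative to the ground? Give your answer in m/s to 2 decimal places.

4.02 m/s

In east/north components (m/s): passenger relative to ferry = (1.536, -0.446); ferry relative to water = (-4.101, 4.101); water relative to ground = (0.900, 0.000).
Sum = (-1.665, 3.655) m/s.
Speed = |(-1.665, 3.655)| = 4.016 m/s.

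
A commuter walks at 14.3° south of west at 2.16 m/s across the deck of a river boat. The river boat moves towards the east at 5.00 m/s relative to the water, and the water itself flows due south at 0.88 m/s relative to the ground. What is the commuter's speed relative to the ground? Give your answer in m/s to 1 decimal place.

In east/north components (m/s): commuter relative to river boat = (-2.093, -0.534); river boat relative to water = (5.000, 0.000); water relative to ground = (0.000, -0.880).
Sum = (2.907, -1.414) m/s.
Speed = |(2.907, -1.414)| = 3.232 m/s.

3.2 m/s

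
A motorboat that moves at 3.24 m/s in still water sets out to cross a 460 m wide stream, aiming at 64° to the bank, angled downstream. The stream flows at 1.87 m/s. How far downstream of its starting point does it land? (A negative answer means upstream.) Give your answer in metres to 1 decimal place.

Perpendicular speed = 2.912 m/s; crossing time = 460 / 2.912 = 157.962 s.
Net downstream speed = 3.290 m/s.
Drift = 3.290 × 157.962 = 519.746 m (downstream).

519.7 m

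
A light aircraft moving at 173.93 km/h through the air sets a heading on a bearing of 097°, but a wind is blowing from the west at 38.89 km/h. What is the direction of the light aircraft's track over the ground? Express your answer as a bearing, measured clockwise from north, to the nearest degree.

096°

Taking east as x and north as y: velocity relative to the air = (172.634, -21.197) km/h; the air relative to ground = (38.890, 0.000) km/h.
Velocity relative to ground = (172.634, -21.197) + (38.890, 0.000) = (211.524, -21.197) km/h.
Bearing = atan2(211.52, -21.20) = 95.72° clockwise from north.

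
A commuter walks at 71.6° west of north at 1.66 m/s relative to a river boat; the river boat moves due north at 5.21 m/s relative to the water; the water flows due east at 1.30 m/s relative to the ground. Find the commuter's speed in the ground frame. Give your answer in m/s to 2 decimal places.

In east/north components (m/s): commuter relative to river boat = (-1.575, 0.524); river boat relative to water = (0.000, 5.210); water relative to ground = (1.300, 0.000).
Sum = (-0.275, 5.734) m/s.
Speed = |(-0.275, 5.734)| = 5.741 m/s.

5.74 m/s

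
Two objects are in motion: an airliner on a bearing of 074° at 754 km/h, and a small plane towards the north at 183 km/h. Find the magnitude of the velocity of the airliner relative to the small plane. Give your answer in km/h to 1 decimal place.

Taking east as x and north as y: airliner velocity = (724.791, 207.831) km/h; small plane velocity = (0.000, 183.000) km/h.
Velocity of airliner relative to small plane = (724.791, 207.831) − (0.000, 183.000) = (724.791, 24.831) km/h.
Magnitude = |(724.791, 24.831)| = 725.217 km/h.

725.2 km/h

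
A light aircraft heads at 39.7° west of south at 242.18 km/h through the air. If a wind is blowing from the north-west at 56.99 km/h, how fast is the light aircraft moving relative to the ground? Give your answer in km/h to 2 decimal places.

Taking east as x and north as y: velocity relative to the air = (-154.697, -186.333) km/h; the air relative to ground = (40.298, -40.298) km/h.
Velocity relative to ground = (-154.697, -186.333) + (40.298, -40.298) = (-114.399, -226.631) km/h.
Speed = |(-114.399, -226.631)| = 253.868 km/h.

253.87 km/h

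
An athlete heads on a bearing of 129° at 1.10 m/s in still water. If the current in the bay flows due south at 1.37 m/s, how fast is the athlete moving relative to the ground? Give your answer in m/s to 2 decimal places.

2.23 m/s

Taking east as x and north as y: velocity relative to the water = (0.855, -0.692) m/s; the water relative to ground = (0.000, -1.370) m/s.
Velocity relative to ground = (0.855, -0.692) + (0.000, -1.370) = (0.855, -2.062) m/s.
Speed = |(0.855, -2.062)| = 2.232 m/s.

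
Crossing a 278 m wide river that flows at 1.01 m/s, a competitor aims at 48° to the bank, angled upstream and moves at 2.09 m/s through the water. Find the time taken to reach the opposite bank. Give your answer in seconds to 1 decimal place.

179.0 s

The component of the competitor's velocity perpendicular to the bank is 2.09 × sin 48° = 1.553 m/s.
Only the cross-stream component determines the crossing time; the current contributes nothing perpendicular to the bank.
Time = 278 / 1.553 = 178.988 s.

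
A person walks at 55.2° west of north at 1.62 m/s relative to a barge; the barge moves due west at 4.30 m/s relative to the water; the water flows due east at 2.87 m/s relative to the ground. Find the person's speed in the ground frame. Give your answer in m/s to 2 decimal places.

2.91 m/s

In east/north components (m/s): person relative to barge = (-1.330, 0.925); barge relative to water = (-4.300, 0.000); water relative to ground = (2.870, 0.000).
Sum = (-2.760, 0.925) m/s.
Speed = |(-2.760, 0.925)| = 2.911 m/s.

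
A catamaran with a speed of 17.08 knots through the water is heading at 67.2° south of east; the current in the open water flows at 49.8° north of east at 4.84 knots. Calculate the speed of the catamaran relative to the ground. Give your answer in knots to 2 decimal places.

15.49 knots

Taking east as x and north as y: velocity relative to the water = (6.619, -15.745) knots; the water relative to ground = (3.124, 3.697) knots.
Velocity relative to ground = (6.619, -15.745) + (3.124, 3.697) = (9.743, -12.049) knots.
Speed = |(9.743, -12.049)| = 15.495 knots.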